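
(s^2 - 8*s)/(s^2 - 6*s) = (s - 8)/(s - 6)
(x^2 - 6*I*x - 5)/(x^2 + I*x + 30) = (x - I)/(x + 6*I)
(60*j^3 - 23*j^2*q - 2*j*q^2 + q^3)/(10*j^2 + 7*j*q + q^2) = (12*j^2 - 7*j*q + q^2)/(2*j + q)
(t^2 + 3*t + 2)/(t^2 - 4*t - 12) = (t + 1)/(t - 6)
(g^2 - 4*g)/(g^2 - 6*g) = (g - 4)/(g - 6)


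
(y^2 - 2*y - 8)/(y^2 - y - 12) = (y + 2)/(y + 3)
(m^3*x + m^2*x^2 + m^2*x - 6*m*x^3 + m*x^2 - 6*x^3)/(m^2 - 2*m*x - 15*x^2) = x*(-m^2 + 2*m*x - m + 2*x)/(-m + 5*x)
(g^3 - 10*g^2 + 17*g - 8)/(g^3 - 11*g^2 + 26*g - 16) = (g - 1)/(g - 2)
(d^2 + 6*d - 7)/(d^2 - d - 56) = (d - 1)/(d - 8)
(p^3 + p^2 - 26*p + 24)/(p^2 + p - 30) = (p^2 - 5*p + 4)/(p - 5)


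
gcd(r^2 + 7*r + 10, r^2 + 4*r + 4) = r + 2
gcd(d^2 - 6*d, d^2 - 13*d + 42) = d - 6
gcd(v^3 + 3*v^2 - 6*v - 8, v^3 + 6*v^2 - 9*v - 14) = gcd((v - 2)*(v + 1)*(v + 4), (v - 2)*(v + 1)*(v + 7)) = v^2 - v - 2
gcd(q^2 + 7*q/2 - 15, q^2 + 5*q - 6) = q + 6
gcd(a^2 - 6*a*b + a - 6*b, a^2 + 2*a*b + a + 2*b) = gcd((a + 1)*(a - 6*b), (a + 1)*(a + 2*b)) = a + 1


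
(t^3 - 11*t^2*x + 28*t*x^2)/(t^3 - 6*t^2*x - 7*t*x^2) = (t - 4*x)/(t + x)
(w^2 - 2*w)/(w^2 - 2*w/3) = 3*(w - 2)/(3*w - 2)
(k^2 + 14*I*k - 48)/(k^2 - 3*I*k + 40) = (k^2 + 14*I*k - 48)/(k^2 - 3*I*k + 40)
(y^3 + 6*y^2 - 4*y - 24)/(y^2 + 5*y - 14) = (y^2 + 8*y + 12)/(y + 7)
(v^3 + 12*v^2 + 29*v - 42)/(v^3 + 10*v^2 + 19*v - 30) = (v + 7)/(v + 5)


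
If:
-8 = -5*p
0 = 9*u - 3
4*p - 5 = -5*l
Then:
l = -7/25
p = 8/5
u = 1/3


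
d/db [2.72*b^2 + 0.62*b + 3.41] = 5.44*b + 0.62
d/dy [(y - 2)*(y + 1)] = 2*y - 1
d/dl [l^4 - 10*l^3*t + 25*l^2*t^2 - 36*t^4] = 2*l*(2*l^2 - 15*l*t + 25*t^2)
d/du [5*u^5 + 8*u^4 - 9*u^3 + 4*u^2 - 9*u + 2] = 25*u^4 + 32*u^3 - 27*u^2 + 8*u - 9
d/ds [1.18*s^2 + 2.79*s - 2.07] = 2.36*s + 2.79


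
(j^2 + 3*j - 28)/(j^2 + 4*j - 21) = (j - 4)/(j - 3)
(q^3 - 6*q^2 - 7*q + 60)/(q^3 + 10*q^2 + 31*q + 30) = (q^2 - 9*q + 20)/(q^2 + 7*q + 10)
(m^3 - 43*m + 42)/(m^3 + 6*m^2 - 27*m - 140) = (m^2 - 7*m + 6)/(m^2 - m - 20)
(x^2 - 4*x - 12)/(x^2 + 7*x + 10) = (x - 6)/(x + 5)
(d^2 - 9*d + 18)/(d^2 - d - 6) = (d - 6)/(d + 2)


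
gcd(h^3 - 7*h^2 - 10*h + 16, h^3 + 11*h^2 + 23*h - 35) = h - 1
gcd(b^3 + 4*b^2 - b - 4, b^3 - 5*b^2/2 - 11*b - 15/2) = b + 1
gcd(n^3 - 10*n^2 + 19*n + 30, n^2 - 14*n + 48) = n - 6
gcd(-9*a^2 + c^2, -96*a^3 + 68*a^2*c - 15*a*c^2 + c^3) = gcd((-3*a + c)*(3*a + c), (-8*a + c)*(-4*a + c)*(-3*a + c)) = 3*a - c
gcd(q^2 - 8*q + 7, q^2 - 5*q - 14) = q - 7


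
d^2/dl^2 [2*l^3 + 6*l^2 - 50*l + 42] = 12*l + 12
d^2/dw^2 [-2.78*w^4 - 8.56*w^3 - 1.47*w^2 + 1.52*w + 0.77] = -33.36*w^2 - 51.36*w - 2.94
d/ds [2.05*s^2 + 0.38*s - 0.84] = 4.1*s + 0.38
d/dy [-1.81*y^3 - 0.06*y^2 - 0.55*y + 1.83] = -5.43*y^2 - 0.12*y - 0.55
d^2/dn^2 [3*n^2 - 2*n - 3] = 6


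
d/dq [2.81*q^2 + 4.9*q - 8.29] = 5.62*q + 4.9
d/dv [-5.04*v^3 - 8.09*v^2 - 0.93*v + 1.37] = -15.12*v^2 - 16.18*v - 0.93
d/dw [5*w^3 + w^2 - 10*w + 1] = 15*w^2 + 2*w - 10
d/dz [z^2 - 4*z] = 2*z - 4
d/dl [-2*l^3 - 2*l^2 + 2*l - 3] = -6*l^2 - 4*l + 2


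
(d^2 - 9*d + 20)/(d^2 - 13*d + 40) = (d - 4)/(d - 8)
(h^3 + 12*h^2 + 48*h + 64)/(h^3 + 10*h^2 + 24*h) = (h^2 + 8*h + 16)/(h*(h + 6))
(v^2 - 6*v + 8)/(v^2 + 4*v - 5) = (v^2 - 6*v + 8)/(v^2 + 4*v - 5)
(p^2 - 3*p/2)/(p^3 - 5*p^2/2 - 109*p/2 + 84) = p/(p^2 - p - 56)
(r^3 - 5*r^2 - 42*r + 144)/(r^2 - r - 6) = (r^2 - 2*r - 48)/(r + 2)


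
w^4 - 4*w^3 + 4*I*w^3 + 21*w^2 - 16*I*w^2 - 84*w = w*(w - 4)*(w - 3*I)*(w + 7*I)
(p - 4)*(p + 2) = p^2 - 2*p - 8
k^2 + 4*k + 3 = (k + 1)*(k + 3)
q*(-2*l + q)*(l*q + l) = -2*l^2*q^2 - 2*l^2*q + l*q^3 + l*q^2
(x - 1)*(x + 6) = x^2 + 5*x - 6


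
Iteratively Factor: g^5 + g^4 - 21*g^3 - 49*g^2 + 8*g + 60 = (g - 1)*(g^4 + 2*g^3 - 19*g^2 - 68*g - 60) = (g - 1)*(g + 3)*(g^3 - g^2 - 16*g - 20) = (g - 1)*(g + 2)*(g + 3)*(g^2 - 3*g - 10) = (g - 5)*(g - 1)*(g + 2)*(g + 3)*(g + 2)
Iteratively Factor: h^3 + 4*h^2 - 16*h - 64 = (h + 4)*(h^2 - 16) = (h - 4)*(h + 4)*(h + 4)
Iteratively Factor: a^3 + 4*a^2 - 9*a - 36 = (a + 3)*(a^2 + a - 12) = (a - 3)*(a + 3)*(a + 4)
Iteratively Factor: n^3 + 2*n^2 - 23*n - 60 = (n + 3)*(n^2 - n - 20) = (n - 5)*(n + 3)*(n + 4)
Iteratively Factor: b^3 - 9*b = (b - 3)*(b^2 + 3*b) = (b - 3)*(b + 3)*(b)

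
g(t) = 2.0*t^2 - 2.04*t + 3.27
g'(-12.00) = -50.04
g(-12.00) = 315.75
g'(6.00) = 21.96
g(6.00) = 63.03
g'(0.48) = -0.12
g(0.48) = 2.75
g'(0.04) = -1.88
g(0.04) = 3.19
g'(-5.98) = -25.96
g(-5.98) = 86.99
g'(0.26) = -1.00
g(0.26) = 2.87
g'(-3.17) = -14.72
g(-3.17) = 29.83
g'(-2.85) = -13.44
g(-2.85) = 25.33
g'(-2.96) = -13.88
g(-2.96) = 26.83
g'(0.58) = 0.28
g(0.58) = 2.76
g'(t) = 4.0*t - 2.04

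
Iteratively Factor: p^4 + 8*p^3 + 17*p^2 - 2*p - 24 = (p + 3)*(p^3 + 5*p^2 + 2*p - 8) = (p + 3)*(p + 4)*(p^2 + p - 2) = (p - 1)*(p + 3)*(p + 4)*(p + 2)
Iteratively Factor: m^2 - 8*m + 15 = (m - 5)*(m - 3)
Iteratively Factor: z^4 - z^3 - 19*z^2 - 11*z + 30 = (z + 3)*(z^3 - 4*z^2 - 7*z + 10) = (z - 1)*(z + 3)*(z^2 - 3*z - 10) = (z - 1)*(z + 2)*(z + 3)*(z - 5)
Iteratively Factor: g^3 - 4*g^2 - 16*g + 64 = (g - 4)*(g^2 - 16) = (g - 4)*(g + 4)*(g - 4)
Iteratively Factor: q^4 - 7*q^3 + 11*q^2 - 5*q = (q - 5)*(q^3 - 2*q^2 + q) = (q - 5)*(q - 1)*(q^2 - q) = q*(q - 5)*(q - 1)*(q - 1)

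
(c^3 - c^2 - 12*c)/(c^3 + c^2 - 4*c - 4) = c*(c^2 - c - 12)/(c^3 + c^2 - 4*c - 4)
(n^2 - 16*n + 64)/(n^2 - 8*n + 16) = (n^2 - 16*n + 64)/(n^2 - 8*n + 16)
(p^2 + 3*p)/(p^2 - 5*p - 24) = p/(p - 8)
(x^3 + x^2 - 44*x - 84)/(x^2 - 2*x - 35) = (x^2 + 8*x + 12)/(x + 5)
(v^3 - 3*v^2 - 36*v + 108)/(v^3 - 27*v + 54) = (v - 6)/(v - 3)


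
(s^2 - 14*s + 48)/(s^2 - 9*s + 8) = (s - 6)/(s - 1)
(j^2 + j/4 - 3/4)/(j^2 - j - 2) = (j - 3/4)/(j - 2)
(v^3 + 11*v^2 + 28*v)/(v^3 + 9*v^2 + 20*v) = (v + 7)/(v + 5)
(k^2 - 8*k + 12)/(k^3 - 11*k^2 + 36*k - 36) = 1/(k - 3)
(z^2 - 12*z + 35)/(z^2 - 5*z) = (z - 7)/z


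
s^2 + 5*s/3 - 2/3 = (s - 1/3)*(s + 2)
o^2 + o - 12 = (o - 3)*(o + 4)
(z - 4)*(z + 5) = z^2 + z - 20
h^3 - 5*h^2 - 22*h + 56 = (h - 7)*(h - 2)*(h + 4)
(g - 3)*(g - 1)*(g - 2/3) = g^3 - 14*g^2/3 + 17*g/3 - 2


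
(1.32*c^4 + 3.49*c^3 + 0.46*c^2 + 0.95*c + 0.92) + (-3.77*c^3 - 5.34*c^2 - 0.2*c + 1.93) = 1.32*c^4 - 0.28*c^3 - 4.88*c^2 + 0.75*c + 2.85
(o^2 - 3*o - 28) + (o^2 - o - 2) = 2*o^2 - 4*o - 30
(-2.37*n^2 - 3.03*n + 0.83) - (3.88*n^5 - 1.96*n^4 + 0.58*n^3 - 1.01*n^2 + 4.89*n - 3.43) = -3.88*n^5 + 1.96*n^4 - 0.58*n^3 - 1.36*n^2 - 7.92*n + 4.26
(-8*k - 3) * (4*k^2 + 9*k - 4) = -32*k^3 - 84*k^2 + 5*k + 12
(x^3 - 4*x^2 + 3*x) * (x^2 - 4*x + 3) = x^5 - 8*x^4 + 22*x^3 - 24*x^2 + 9*x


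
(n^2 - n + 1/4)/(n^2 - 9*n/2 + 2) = (n - 1/2)/(n - 4)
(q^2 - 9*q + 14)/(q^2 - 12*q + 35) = (q - 2)/(q - 5)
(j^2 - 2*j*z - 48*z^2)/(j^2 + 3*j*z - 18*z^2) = (-j + 8*z)/(-j + 3*z)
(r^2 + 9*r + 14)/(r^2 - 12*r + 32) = (r^2 + 9*r + 14)/(r^2 - 12*r + 32)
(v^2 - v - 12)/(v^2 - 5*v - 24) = (v - 4)/(v - 8)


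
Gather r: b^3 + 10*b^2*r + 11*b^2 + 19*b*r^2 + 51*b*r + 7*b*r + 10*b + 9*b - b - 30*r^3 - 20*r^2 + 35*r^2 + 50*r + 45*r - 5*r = b^3 + 11*b^2 + 18*b - 30*r^3 + r^2*(19*b + 15) + r*(10*b^2 + 58*b + 90)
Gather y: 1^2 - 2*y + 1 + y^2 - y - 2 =y^2 - 3*y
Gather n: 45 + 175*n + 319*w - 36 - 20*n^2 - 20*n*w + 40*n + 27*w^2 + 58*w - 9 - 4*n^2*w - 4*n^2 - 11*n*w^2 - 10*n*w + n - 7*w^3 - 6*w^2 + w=n^2*(-4*w - 24) + n*(-11*w^2 - 30*w + 216) - 7*w^3 + 21*w^2 + 378*w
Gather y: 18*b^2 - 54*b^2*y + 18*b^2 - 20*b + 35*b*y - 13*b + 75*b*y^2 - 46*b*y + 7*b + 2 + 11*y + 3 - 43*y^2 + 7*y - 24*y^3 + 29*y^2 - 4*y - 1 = 36*b^2 - 26*b - 24*y^3 + y^2*(75*b - 14) + y*(-54*b^2 - 11*b + 14) + 4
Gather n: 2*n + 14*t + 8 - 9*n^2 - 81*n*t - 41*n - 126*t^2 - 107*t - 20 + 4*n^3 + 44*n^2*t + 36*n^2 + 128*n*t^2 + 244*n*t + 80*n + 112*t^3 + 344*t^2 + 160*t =4*n^3 + n^2*(44*t + 27) + n*(128*t^2 + 163*t + 41) + 112*t^3 + 218*t^2 + 67*t - 12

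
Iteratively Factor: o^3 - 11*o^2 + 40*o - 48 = (o - 4)*(o^2 - 7*o + 12) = (o - 4)^2*(o - 3)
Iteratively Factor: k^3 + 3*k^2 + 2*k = (k + 1)*(k^2 + 2*k) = (k + 1)*(k + 2)*(k)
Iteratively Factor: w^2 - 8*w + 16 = (w - 4)*(w - 4)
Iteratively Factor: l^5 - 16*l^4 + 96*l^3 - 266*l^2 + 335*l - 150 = (l - 2)*(l^4 - 14*l^3 + 68*l^2 - 130*l + 75) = (l - 5)*(l - 2)*(l^3 - 9*l^2 + 23*l - 15) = (l - 5)*(l - 2)*(l - 1)*(l^2 - 8*l + 15) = (l - 5)*(l - 3)*(l - 2)*(l - 1)*(l - 5)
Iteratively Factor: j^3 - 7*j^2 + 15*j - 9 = (j - 3)*(j^2 - 4*j + 3) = (j - 3)^2*(j - 1)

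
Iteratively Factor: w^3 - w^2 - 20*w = (w)*(w^2 - w - 20) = w*(w - 5)*(w + 4)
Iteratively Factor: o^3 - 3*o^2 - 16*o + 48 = (o - 3)*(o^2 - 16) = (o - 3)*(o + 4)*(o - 4)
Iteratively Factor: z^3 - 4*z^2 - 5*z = (z - 5)*(z^2 + z) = (z - 5)*(z + 1)*(z)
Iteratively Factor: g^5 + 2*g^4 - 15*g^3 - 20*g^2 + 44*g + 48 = (g + 1)*(g^4 + g^3 - 16*g^2 - 4*g + 48) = (g + 1)*(g + 2)*(g^3 - g^2 - 14*g + 24) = (g - 2)*(g + 1)*(g + 2)*(g^2 + g - 12) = (g - 3)*(g - 2)*(g + 1)*(g + 2)*(g + 4)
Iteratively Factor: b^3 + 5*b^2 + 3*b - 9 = (b - 1)*(b^2 + 6*b + 9) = (b - 1)*(b + 3)*(b + 3)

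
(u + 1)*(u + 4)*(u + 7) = u^3 + 12*u^2 + 39*u + 28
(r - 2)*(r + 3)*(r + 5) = r^3 + 6*r^2 - r - 30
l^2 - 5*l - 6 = (l - 6)*(l + 1)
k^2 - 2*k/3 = k*(k - 2/3)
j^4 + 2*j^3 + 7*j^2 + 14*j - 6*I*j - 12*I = (j + 2)*(j - 2*I)*(j - I)*(j + 3*I)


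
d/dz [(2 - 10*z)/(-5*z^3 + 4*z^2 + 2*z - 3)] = 2*(-50*z^3 + 35*z^2 - 8*z + 13)/(25*z^6 - 40*z^5 - 4*z^4 + 46*z^3 - 20*z^2 - 12*z + 9)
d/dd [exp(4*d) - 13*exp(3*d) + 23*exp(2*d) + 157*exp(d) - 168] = (4*exp(3*d) - 39*exp(2*d) + 46*exp(d) + 157)*exp(d)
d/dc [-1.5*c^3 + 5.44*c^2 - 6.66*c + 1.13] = -4.5*c^2 + 10.88*c - 6.66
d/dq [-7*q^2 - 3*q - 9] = -14*q - 3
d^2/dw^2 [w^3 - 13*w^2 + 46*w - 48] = 6*w - 26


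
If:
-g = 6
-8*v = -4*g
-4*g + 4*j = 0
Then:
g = -6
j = -6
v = -3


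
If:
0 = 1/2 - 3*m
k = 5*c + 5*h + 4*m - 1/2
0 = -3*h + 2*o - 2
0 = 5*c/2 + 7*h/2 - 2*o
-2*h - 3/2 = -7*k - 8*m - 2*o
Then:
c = 147/145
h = -31/29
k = -19/174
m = 1/6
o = -35/58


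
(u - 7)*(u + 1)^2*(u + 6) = u^4 + u^3 - 43*u^2 - 85*u - 42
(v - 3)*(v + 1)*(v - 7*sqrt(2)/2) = v^3 - 7*sqrt(2)*v^2/2 - 2*v^2 - 3*v + 7*sqrt(2)*v + 21*sqrt(2)/2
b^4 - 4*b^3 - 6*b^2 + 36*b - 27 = (b - 3)^2*(b - 1)*(b + 3)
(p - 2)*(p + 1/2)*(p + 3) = p^3 + 3*p^2/2 - 11*p/2 - 3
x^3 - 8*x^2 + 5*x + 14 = (x - 7)*(x - 2)*(x + 1)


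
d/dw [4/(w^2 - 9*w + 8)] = 4*(9 - 2*w)/(w^2 - 9*w + 8)^2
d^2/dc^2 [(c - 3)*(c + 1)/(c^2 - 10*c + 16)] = 2*(8*c^3 - 57*c^2 + 186*c - 316)/(c^6 - 30*c^5 + 348*c^4 - 1960*c^3 + 5568*c^2 - 7680*c + 4096)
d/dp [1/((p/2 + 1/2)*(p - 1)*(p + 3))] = 2*(-3*p^2 - 6*p + 1)/(p^6 + 6*p^5 + 7*p^4 - 12*p^3 - 17*p^2 + 6*p + 9)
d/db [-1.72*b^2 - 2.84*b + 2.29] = -3.44*b - 2.84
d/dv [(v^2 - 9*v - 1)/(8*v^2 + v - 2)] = (73*v^2 + 12*v + 19)/(64*v^4 + 16*v^3 - 31*v^2 - 4*v + 4)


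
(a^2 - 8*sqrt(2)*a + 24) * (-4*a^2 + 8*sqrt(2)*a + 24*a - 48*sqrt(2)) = -4*a^4 + 24*a^3 + 40*sqrt(2)*a^3 - 240*sqrt(2)*a^2 - 224*a^2 + 192*sqrt(2)*a + 1344*a - 1152*sqrt(2)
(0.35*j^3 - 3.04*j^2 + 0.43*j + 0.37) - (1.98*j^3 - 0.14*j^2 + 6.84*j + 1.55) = -1.63*j^3 - 2.9*j^2 - 6.41*j - 1.18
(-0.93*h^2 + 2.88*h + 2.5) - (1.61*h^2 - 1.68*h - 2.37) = -2.54*h^2 + 4.56*h + 4.87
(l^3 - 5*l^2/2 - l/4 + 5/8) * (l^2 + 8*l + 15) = l^5 + 11*l^4/2 - 21*l^3/4 - 311*l^2/8 + 5*l/4 + 75/8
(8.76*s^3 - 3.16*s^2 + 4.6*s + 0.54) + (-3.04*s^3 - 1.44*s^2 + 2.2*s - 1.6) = 5.72*s^3 - 4.6*s^2 + 6.8*s - 1.06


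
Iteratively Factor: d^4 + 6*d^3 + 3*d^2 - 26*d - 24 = (d + 4)*(d^3 + 2*d^2 - 5*d - 6) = (d - 2)*(d + 4)*(d^2 + 4*d + 3) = (d - 2)*(d + 3)*(d + 4)*(d + 1)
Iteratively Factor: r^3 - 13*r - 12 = (r - 4)*(r^2 + 4*r + 3) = (r - 4)*(r + 1)*(r + 3)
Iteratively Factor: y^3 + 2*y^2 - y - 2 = (y - 1)*(y^2 + 3*y + 2) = (y - 1)*(y + 1)*(y + 2)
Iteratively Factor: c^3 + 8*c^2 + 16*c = (c + 4)*(c^2 + 4*c) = c*(c + 4)*(c + 4)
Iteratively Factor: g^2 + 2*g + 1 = (g + 1)*(g + 1)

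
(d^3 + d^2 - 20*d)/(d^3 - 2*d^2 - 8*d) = (d + 5)/(d + 2)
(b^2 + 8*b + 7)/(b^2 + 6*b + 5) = (b + 7)/(b + 5)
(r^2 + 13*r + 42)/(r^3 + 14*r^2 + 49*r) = (r + 6)/(r*(r + 7))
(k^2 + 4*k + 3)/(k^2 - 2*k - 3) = (k + 3)/(k - 3)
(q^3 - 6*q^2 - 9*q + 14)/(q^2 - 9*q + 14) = (q^2 + q - 2)/(q - 2)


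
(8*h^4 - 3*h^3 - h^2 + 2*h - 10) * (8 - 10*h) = -80*h^5 + 94*h^4 - 14*h^3 - 28*h^2 + 116*h - 80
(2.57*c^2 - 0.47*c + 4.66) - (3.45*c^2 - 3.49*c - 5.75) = -0.88*c^2 + 3.02*c + 10.41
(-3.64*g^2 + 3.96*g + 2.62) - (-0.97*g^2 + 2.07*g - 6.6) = -2.67*g^2 + 1.89*g + 9.22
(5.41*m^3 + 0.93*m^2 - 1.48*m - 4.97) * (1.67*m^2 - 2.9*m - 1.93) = 9.0347*m^5 - 14.1359*m^4 - 15.6099*m^3 - 5.8028*m^2 + 17.2694*m + 9.5921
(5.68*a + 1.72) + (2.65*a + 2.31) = 8.33*a + 4.03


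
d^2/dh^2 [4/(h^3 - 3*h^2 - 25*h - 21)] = 8*(3*(1 - h)*(-h^3 + 3*h^2 + 25*h + 21) - (-3*h^2 + 6*h + 25)^2)/(-h^3 + 3*h^2 + 25*h + 21)^3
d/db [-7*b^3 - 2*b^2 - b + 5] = -21*b^2 - 4*b - 1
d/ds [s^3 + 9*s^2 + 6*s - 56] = 3*s^2 + 18*s + 6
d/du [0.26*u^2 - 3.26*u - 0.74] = 0.52*u - 3.26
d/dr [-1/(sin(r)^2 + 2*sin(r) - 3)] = 2*(sin(r) + 1)*cos(r)/(sin(r)^2 + 2*sin(r) - 3)^2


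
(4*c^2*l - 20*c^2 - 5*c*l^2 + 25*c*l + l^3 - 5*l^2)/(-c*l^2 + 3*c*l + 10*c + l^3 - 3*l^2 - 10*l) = (-4*c + l)/(l + 2)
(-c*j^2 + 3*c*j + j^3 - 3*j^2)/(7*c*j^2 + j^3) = (-c*j + 3*c + j^2 - 3*j)/(j*(7*c + j))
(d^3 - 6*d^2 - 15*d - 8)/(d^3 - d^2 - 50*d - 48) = (d + 1)/(d + 6)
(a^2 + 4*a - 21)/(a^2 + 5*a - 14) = (a - 3)/(a - 2)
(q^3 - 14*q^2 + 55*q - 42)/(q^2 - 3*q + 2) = (q^2 - 13*q + 42)/(q - 2)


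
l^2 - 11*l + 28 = (l - 7)*(l - 4)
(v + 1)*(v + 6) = v^2 + 7*v + 6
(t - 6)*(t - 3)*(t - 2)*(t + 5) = t^4 - 6*t^3 - 19*t^2 + 144*t - 180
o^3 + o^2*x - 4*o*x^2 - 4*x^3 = (o - 2*x)*(o + x)*(o + 2*x)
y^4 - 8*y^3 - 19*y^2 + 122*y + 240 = (y - 8)*(y - 5)*(y + 2)*(y + 3)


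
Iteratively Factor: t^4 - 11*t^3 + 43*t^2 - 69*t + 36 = (t - 3)*(t^3 - 8*t^2 + 19*t - 12) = (t - 3)^2*(t^2 - 5*t + 4) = (t - 3)^2*(t - 1)*(t - 4)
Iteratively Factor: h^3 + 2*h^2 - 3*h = (h)*(h^2 + 2*h - 3) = h*(h + 3)*(h - 1)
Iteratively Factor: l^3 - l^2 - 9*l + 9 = (l + 3)*(l^2 - 4*l + 3) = (l - 3)*(l + 3)*(l - 1)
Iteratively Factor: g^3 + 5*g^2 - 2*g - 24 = (g + 3)*(g^2 + 2*g - 8) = (g - 2)*(g + 3)*(g + 4)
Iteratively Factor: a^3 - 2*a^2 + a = (a)*(a^2 - 2*a + 1) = a*(a - 1)*(a - 1)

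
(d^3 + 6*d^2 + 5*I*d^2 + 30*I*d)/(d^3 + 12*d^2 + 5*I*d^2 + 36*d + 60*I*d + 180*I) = d/(d + 6)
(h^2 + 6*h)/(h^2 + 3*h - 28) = h*(h + 6)/(h^2 + 3*h - 28)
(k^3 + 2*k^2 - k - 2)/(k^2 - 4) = (k^2 - 1)/(k - 2)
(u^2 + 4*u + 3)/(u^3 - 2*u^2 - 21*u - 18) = 1/(u - 6)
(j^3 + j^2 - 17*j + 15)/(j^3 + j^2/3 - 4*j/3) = 3*(j^2 + 2*j - 15)/(j*(3*j + 4))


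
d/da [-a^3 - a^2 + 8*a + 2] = -3*a^2 - 2*a + 8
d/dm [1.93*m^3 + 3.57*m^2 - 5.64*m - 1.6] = 5.79*m^2 + 7.14*m - 5.64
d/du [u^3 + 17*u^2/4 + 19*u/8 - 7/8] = 3*u^2 + 17*u/2 + 19/8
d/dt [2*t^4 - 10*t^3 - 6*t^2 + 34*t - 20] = 8*t^3 - 30*t^2 - 12*t + 34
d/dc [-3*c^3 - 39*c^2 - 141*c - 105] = -9*c^2 - 78*c - 141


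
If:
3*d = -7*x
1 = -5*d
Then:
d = -1/5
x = 3/35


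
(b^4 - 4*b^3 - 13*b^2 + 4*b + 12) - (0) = b^4 - 4*b^3 - 13*b^2 + 4*b + 12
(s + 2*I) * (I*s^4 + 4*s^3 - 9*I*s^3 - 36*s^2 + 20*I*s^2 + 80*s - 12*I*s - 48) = I*s^5 + 2*s^4 - 9*I*s^4 - 18*s^3 + 28*I*s^3 + 40*s^2 - 84*I*s^2 - 24*s + 160*I*s - 96*I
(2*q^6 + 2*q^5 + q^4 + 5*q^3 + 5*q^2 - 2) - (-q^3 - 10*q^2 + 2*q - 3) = 2*q^6 + 2*q^5 + q^4 + 6*q^3 + 15*q^2 - 2*q + 1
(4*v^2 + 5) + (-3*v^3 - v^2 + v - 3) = -3*v^3 + 3*v^2 + v + 2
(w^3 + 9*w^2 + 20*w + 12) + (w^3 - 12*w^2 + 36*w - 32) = 2*w^3 - 3*w^2 + 56*w - 20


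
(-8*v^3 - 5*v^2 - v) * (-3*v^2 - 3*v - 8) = 24*v^5 + 39*v^4 + 82*v^3 + 43*v^2 + 8*v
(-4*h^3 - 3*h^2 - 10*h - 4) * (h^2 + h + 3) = -4*h^5 - 7*h^4 - 25*h^3 - 23*h^2 - 34*h - 12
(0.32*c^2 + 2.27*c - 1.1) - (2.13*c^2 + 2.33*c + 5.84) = -1.81*c^2 - 0.0600000000000001*c - 6.94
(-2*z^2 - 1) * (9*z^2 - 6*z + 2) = -18*z^4 + 12*z^3 - 13*z^2 + 6*z - 2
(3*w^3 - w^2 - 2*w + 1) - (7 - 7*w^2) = 3*w^3 + 6*w^2 - 2*w - 6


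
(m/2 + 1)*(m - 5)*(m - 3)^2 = m^4/2 - 9*m^3/2 + 17*m^2/2 + 33*m/2 - 45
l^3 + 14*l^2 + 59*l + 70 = (l + 2)*(l + 5)*(l + 7)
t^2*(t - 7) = t^3 - 7*t^2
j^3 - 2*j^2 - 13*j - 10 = (j - 5)*(j + 1)*(j + 2)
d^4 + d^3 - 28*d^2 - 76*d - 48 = (d - 6)*(d + 1)*(d + 2)*(d + 4)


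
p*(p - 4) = p^2 - 4*p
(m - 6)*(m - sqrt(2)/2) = m^2 - 6*m - sqrt(2)*m/2 + 3*sqrt(2)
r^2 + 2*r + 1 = (r + 1)^2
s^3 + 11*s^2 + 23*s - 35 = (s - 1)*(s + 5)*(s + 7)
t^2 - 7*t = t*(t - 7)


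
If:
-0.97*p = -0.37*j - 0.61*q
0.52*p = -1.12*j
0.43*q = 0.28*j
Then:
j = 0.00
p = 0.00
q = 0.00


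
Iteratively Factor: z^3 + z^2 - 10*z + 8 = (z - 2)*(z^2 + 3*z - 4) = (z - 2)*(z + 4)*(z - 1)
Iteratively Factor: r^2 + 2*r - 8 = (r + 4)*(r - 2)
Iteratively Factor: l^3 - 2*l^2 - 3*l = (l - 3)*(l^2 + l) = l*(l - 3)*(l + 1)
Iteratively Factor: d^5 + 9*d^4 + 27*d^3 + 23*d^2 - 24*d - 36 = (d - 1)*(d^4 + 10*d^3 + 37*d^2 + 60*d + 36) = (d - 1)*(d + 2)*(d^3 + 8*d^2 + 21*d + 18) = (d - 1)*(d + 2)*(d + 3)*(d^2 + 5*d + 6) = (d - 1)*(d + 2)*(d + 3)^2*(d + 2)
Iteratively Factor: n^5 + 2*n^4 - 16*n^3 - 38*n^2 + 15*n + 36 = (n + 3)*(n^4 - n^3 - 13*n^2 + n + 12) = (n + 1)*(n + 3)*(n^3 - 2*n^2 - 11*n + 12) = (n - 1)*(n + 1)*(n + 3)*(n^2 - n - 12) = (n - 4)*(n - 1)*(n + 1)*(n + 3)*(n + 3)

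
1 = 1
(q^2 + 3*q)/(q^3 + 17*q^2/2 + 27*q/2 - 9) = 2*q/(2*q^2 + 11*q - 6)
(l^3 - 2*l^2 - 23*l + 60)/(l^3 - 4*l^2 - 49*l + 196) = (l^2 + 2*l - 15)/(l^2 - 49)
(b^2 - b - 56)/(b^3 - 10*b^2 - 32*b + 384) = (b + 7)/(b^2 - 2*b - 48)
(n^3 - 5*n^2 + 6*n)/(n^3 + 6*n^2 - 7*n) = (n^2 - 5*n + 6)/(n^2 + 6*n - 7)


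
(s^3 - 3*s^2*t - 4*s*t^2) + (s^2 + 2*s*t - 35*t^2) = s^3 - 3*s^2*t + s^2 - 4*s*t^2 + 2*s*t - 35*t^2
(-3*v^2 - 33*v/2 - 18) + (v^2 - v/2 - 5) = -2*v^2 - 17*v - 23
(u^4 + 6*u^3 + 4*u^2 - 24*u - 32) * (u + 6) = u^5 + 12*u^4 + 40*u^3 - 176*u - 192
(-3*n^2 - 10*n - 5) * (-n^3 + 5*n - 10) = 3*n^5 + 10*n^4 - 10*n^3 - 20*n^2 + 75*n + 50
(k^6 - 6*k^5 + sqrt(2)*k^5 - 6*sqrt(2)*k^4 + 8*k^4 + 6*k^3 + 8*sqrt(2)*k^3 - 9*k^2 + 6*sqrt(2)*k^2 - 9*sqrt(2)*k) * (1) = k^6 - 6*k^5 + sqrt(2)*k^5 - 6*sqrt(2)*k^4 + 8*k^4 + 6*k^3 + 8*sqrt(2)*k^3 - 9*k^2 + 6*sqrt(2)*k^2 - 9*sqrt(2)*k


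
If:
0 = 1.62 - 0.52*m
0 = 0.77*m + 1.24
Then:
No Solution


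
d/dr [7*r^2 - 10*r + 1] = 14*r - 10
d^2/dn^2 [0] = 0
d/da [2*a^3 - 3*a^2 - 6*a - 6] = 6*a^2 - 6*a - 6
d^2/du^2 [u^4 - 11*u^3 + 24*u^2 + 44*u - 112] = 12*u^2 - 66*u + 48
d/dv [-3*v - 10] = -3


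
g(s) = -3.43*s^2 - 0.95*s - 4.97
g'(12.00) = -83.27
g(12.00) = -510.29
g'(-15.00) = 101.95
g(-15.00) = -762.47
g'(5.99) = -42.04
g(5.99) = -133.73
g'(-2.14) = 13.73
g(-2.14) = -18.65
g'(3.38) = -24.14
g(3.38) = -47.37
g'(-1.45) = 9.00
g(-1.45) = -10.80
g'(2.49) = -18.03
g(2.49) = -28.60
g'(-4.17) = 27.66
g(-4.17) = -60.65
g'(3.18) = -22.76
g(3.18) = -42.68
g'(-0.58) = 3.03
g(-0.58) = -5.57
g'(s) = -6.86*s - 0.95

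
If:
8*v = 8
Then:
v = 1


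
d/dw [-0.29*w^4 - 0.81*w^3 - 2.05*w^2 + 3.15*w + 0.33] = -1.16*w^3 - 2.43*w^2 - 4.1*w + 3.15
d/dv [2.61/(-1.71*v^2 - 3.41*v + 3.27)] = (8.9262*v + 8.9001)/(1.71*v^2 + 3.41*v - 3.27)^2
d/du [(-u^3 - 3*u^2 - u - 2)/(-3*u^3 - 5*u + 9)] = (-9*u^4 + 4*u^3 - 30*u^2 - 54*u - 19)/(9*u^6 + 30*u^4 - 54*u^3 + 25*u^2 - 90*u + 81)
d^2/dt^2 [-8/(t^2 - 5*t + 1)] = 16*(t^2 - 5*t - (2*t - 5)^2 + 1)/(t^2 - 5*t + 1)^3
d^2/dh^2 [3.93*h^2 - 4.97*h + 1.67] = 7.86000000000000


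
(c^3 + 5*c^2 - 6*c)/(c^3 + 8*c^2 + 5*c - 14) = c*(c + 6)/(c^2 + 9*c + 14)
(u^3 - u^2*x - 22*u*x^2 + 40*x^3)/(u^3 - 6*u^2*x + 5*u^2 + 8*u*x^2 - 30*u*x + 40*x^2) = (u + 5*x)/(u + 5)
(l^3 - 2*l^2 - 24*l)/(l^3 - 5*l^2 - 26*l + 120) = l*(l + 4)/(l^2 + l - 20)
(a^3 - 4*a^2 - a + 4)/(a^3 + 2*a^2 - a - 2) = (a - 4)/(a + 2)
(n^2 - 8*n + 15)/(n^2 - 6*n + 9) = (n - 5)/(n - 3)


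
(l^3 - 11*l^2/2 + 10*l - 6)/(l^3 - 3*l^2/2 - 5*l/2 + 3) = (2*l^2 - 7*l + 6)/(2*l^2 + l - 3)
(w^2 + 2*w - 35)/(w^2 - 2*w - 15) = (w + 7)/(w + 3)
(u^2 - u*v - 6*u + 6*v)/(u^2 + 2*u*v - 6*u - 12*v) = (u - v)/(u + 2*v)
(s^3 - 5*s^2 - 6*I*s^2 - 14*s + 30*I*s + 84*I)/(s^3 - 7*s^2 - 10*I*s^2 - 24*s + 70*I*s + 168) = (s + 2)/(s - 4*I)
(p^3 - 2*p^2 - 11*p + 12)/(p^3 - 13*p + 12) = (p^2 - p - 12)/(p^2 + p - 12)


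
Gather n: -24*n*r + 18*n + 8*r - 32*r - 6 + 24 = n*(18 - 24*r) - 24*r + 18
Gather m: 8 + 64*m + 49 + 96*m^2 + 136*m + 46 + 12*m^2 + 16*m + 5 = 108*m^2 + 216*m + 108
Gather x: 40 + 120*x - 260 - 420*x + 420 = 200 - 300*x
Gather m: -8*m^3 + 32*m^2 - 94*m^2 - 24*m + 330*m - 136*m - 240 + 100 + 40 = -8*m^3 - 62*m^2 + 170*m - 100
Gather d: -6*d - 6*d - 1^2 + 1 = -12*d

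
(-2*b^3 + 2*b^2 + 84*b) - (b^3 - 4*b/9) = -3*b^3 + 2*b^2 + 760*b/9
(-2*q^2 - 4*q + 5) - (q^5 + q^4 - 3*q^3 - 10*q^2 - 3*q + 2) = -q^5 - q^4 + 3*q^3 + 8*q^2 - q + 3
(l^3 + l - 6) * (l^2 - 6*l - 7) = l^5 - 6*l^4 - 6*l^3 - 12*l^2 + 29*l + 42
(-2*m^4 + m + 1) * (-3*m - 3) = 6*m^5 + 6*m^4 - 3*m^2 - 6*m - 3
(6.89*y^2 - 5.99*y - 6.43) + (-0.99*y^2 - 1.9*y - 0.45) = 5.9*y^2 - 7.89*y - 6.88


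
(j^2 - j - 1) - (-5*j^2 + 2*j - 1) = 6*j^2 - 3*j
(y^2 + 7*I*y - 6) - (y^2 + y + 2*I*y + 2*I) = -y + 5*I*y - 6 - 2*I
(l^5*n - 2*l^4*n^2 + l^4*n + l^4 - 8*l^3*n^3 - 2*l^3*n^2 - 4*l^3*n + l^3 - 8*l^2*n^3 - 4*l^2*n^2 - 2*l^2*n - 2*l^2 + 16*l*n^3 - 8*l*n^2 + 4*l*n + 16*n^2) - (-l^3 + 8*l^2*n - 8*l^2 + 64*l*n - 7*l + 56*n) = l^5*n - 2*l^4*n^2 + l^4*n + l^4 - 8*l^3*n^3 - 2*l^3*n^2 - 4*l^3*n + 2*l^3 - 8*l^2*n^3 - 4*l^2*n^2 - 10*l^2*n + 6*l^2 + 16*l*n^3 - 8*l*n^2 - 60*l*n + 7*l + 16*n^2 - 56*n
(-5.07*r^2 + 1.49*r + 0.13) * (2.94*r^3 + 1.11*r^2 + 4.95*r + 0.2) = -14.9058*r^5 - 1.2471*r^4 - 23.0604*r^3 + 6.5058*r^2 + 0.9415*r + 0.026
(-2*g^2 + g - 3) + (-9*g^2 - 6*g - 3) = -11*g^2 - 5*g - 6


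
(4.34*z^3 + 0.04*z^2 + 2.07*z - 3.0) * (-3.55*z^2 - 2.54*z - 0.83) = -15.407*z^5 - 11.1656*z^4 - 11.0523*z^3 + 5.359*z^2 + 5.9019*z + 2.49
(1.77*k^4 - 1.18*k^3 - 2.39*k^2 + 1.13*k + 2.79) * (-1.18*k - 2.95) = -2.0886*k^5 - 3.8291*k^4 + 6.3012*k^3 + 5.7171*k^2 - 6.6257*k - 8.2305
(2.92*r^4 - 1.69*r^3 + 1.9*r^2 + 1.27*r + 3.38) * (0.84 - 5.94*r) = -17.3448*r^5 + 12.4914*r^4 - 12.7056*r^3 - 5.9478*r^2 - 19.0104*r + 2.8392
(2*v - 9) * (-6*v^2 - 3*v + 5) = -12*v^3 + 48*v^2 + 37*v - 45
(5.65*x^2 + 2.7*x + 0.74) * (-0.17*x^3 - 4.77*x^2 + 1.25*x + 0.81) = -0.9605*x^5 - 27.4095*x^4 - 5.9423*x^3 + 4.4217*x^2 + 3.112*x + 0.5994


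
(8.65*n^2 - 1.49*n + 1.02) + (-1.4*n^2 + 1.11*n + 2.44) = 7.25*n^2 - 0.38*n + 3.46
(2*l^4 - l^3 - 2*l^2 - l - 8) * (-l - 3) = -2*l^5 - 5*l^4 + 5*l^3 + 7*l^2 + 11*l + 24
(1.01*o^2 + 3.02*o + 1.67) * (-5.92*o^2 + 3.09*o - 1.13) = -5.9792*o^4 - 14.7575*o^3 - 1.6959*o^2 + 1.7477*o - 1.8871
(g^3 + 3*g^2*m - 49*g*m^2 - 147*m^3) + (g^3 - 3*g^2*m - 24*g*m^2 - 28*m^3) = 2*g^3 - 73*g*m^2 - 175*m^3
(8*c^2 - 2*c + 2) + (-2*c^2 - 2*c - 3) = 6*c^2 - 4*c - 1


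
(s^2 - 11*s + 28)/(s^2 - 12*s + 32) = (s - 7)/(s - 8)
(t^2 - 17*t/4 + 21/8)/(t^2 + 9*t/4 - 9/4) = (t - 7/2)/(t + 3)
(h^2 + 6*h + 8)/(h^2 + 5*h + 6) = (h + 4)/(h + 3)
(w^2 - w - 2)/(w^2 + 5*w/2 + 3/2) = 2*(w - 2)/(2*w + 3)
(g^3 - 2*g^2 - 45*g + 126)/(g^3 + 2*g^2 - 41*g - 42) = (g - 3)/(g + 1)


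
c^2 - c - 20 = (c - 5)*(c + 4)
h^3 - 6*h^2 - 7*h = h*(h - 7)*(h + 1)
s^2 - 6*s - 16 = (s - 8)*(s + 2)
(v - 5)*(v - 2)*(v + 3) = v^3 - 4*v^2 - 11*v + 30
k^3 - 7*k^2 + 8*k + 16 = (k - 4)^2*(k + 1)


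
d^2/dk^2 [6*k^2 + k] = 12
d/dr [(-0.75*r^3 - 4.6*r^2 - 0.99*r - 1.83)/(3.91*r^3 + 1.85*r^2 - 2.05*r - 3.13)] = (16.5985*r^4 + 10.8168*r^3 + 39.7699*r^2 + 35.567*r - 0.6528)/(15.2881*r^6 + 14.467*r^5 - 12.6085*r^4 - 32.0616*r^3 - 7.3785*r^2 + 12.833*r + 9.7969)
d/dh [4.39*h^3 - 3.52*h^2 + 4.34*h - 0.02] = 13.17*h^2 - 7.04*h + 4.34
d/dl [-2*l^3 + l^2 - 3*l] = -6*l^2 + 2*l - 3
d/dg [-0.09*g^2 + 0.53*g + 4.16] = 0.53 - 0.18*g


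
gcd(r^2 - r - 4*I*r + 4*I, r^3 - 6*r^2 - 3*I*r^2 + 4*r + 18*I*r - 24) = r - 4*I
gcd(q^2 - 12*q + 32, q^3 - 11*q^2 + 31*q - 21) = 1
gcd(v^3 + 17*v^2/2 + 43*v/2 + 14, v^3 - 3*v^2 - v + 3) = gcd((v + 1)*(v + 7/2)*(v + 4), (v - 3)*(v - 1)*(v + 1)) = v + 1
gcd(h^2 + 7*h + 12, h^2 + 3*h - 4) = h + 4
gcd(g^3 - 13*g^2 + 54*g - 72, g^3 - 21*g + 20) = g - 4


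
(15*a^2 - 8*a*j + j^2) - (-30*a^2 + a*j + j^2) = 45*a^2 - 9*a*j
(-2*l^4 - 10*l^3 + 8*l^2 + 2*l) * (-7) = 14*l^4 + 70*l^3 - 56*l^2 - 14*l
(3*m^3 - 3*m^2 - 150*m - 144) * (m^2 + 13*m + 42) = 3*m^5 + 36*m^4 - 63*m^3 - 2220*m^2 - 8172*m - 6048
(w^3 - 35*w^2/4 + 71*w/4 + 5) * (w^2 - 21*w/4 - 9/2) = w^5 - 14*w^4 + 947*w^3/16 - 781*w^2/16 - 849*w/8 - 45/2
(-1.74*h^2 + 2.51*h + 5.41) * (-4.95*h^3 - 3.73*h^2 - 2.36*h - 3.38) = 8.613*h^5 - 5.9343*h^4 - 32.0354*h^3 - 20.2217*h^2 - 21.2514*h - 18.2858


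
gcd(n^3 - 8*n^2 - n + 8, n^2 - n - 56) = n - 8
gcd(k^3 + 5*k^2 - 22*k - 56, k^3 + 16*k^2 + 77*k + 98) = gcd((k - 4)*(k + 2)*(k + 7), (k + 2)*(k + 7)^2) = k^2 + 9*k + 14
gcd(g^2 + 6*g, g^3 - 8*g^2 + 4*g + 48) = 1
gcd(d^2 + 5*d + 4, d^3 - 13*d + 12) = d + 4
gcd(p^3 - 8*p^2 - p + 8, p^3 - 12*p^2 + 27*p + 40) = p^2 - 7*p - 8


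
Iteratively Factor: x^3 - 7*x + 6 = (x - 2)*(x^2 + 2*x - 3) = (x - 2)*(x - 1)*(x + 3)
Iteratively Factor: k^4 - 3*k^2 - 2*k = (k + 1)*(k^3 - k^2 - 2*k) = k*(k + 1)*(k^2 - k - 2) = k*(k - 2)*(k + 1)*(k + 1)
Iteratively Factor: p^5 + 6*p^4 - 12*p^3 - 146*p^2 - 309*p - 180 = (p - 5)*(p^4 + 11*p^3 + 43*p^2 + 69*p + 36) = (p - 5)*(p + 1)*(p^3 + 10*p^2 + 33*p + 36) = (p - 5)*(p + 1)*(p + 3)*(p^2 + 7*p + 12) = (p - 5)*(p + 1)*(p + 3)^2*(p + 4)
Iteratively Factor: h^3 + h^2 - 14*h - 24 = (h + 2)*(h^2 - h - 12) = (h - 4)*(h + 2)*(h + 3)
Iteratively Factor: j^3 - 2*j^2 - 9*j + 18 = (j - 3)*(j^2 + j - 6) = (j - 3)*(j + 3)*(j - 2)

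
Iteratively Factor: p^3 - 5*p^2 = (p)*(p^2 - 5*p) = p^2*(p - 5)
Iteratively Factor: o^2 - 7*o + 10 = (o - 5)*(o - 2)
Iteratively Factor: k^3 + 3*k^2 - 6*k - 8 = (k + 1)*(k^2 + 2*k - 8) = (k - 2)*(k + 1)*(k + 4)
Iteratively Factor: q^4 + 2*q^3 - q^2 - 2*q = (q + 1)*(q^3 + q^2 - 2*q) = (q - 1)*(q + 1)*(q^2 + 2*q) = q*(q - 1)*(q + 1)*(q + 2)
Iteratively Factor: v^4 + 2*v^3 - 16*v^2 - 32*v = (v + 2)*(v^3 - 16*v) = (v - 4)*(v + 2)*(v^2 + 4*v) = (v - 4)*(v + 2)*(v + 4)*(v)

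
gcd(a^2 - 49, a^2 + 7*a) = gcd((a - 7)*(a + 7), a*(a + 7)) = a + 7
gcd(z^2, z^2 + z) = z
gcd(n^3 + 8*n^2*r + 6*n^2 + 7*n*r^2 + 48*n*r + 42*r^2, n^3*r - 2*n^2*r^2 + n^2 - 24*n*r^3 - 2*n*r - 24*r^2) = 1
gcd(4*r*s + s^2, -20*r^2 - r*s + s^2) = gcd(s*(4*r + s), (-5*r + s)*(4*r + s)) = 4*r + s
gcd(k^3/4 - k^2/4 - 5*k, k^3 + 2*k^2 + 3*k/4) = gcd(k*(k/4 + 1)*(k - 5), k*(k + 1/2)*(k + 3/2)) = k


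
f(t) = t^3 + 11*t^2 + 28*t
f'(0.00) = 28.00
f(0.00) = 0.00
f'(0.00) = 28.00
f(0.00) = 0.00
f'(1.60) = 70.88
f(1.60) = 77.06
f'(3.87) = 158.07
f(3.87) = 331.07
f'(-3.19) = -11.65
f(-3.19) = -9.84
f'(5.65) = 248.07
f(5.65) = 689.71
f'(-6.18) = 6.62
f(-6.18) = 11.05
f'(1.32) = 62.27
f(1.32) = 58.43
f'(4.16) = 171.44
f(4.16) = 378.83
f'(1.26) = 60.48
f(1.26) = 54.74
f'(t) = 3*t^2 + 22*t + 28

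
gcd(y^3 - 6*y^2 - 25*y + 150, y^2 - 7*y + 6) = y - 6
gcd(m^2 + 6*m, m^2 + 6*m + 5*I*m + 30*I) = m + 6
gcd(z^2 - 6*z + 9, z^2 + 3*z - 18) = z - 3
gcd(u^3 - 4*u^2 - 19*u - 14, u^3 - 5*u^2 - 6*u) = u + 1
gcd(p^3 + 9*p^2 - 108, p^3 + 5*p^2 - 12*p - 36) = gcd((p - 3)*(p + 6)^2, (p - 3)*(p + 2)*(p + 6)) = p^2 + 3*p - 18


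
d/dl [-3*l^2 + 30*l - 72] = 30 - 6*l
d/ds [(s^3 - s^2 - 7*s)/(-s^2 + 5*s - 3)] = (-s^4 + 10*s^3 - 21*s^2 + 6*s + 21)/(s^4 - 10*s^3 + 31*s^2 - 30*s + 9)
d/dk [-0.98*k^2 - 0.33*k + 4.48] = -1.96*k - 0.33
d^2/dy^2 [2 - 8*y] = 0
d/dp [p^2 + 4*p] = 2*p + 4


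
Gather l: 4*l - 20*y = 4*l - 20*y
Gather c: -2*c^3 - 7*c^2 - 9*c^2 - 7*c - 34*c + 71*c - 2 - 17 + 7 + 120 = -2*c^3 - 16*c^2 + 30*c + 108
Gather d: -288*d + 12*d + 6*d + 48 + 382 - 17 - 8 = 405 - 270*d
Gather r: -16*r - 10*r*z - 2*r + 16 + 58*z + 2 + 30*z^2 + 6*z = r*(-10*z - 18) + 30*z^2 + 64*z + 18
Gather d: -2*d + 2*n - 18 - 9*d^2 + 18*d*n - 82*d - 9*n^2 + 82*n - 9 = -9*d^2 + d*(18*n - 84) - 9*n^2 + 84*n - 27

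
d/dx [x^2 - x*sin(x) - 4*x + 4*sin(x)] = -x*cos(x) + 2*x - sin(x) + 4*cos(x) - 4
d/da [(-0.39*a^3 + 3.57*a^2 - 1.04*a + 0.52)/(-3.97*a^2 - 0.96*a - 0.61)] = (1.5483*a^4 + 0.748799999999999*a^3 - 6.8423*a^2 - 0.226599999999999*a + 1.1336)/(15.7609*a^4 + 7.6224*a^3 + 5.765*a^2 + 1.1712*a + 0.3721)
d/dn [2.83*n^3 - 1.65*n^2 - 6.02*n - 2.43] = 8.49*n^2 - 3.3*n - 6.02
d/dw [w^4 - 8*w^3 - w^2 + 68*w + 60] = 4*w^3 - 24*w^2 - 2*w + 68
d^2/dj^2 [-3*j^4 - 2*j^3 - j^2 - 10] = -36*j^2 - 12*j - 2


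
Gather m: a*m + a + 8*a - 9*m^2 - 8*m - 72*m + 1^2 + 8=9*a - 9*m^2 + m*(a - 80) + 9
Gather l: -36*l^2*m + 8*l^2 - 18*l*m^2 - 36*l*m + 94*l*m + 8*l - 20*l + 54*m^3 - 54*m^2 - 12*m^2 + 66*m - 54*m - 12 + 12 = l^2*(8 - 36*m) + l*(-18*m^2 + 58*m - 12) + 54*m^3 - 66*m^2 + 12*m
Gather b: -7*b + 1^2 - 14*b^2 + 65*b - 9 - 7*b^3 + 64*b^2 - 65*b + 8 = -7*b^3 + 50*b^2 - 7*b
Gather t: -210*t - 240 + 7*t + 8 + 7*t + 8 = -196*t - 224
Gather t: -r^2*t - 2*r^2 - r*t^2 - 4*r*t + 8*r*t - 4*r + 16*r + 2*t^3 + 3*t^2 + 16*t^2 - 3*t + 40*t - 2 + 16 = -2*r^2 + 12*r + 2*t^3 + t^2*(19 - r) + t*(-r^2 + 4*r + 37) + 14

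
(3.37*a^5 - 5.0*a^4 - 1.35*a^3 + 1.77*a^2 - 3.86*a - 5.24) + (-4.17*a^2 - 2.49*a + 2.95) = 3.37*a^5 - 5.0*a^4 - 1.35*a^3 - 2.4*a^2 - 6.35*a - 2.29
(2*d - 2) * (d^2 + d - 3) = 2*d^3 - 8*d + 6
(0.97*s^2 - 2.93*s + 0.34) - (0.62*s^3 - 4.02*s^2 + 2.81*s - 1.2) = -0.62*s^3 + 4.99*s^2 - 5.74*s + 1.54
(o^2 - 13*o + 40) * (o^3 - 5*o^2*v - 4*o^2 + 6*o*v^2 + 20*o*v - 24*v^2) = o^5 - 5*o^4*v - 17*o^4 + 6*o^3*v^2 + 85*o^3*v + 92*o^3 - 102*o^2*v^2 - 460*o^2*v - 160*o^2 + 552*o*v^2 + 800*o*v - 960*v^2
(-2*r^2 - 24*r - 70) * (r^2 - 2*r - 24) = -2*r^4 - 20*r^3 + 26*r^2 + 716*r + 1680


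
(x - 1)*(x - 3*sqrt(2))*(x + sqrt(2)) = x^3 - 2*sqrt(2)*x^2 - x^2 - 6*x + 2*sqrt(2)*x + 6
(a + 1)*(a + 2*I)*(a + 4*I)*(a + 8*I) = a^4 + a^3 + 14*I*a^3 - 56*a^2 + 14*I*a^2 - 56*a - 64*I*a - 64*I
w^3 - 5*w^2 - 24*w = w*(w - 8)*(w + 3)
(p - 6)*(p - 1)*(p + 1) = p^3 - 6*p^2 - p + 6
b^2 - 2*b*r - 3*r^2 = (b - 3*r)*(b + r)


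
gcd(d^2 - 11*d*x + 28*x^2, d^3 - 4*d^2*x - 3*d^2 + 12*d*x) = -d + 4*x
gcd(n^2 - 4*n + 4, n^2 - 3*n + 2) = n - 2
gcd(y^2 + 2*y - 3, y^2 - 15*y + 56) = 1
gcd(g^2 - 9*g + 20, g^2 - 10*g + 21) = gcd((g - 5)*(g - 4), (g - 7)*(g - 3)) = 1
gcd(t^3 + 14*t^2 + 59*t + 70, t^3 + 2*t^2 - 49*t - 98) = t^2 + 9*t + 14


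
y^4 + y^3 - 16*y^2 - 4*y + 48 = (y - 3)*(y - 2)*(y + 2)*(y + 4)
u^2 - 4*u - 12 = (u - 6)*(u + 2)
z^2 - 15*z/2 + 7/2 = (z - 7)*(z - 1/2)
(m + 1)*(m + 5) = m^2 + 6*m + 5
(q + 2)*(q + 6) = q^2 + 8*q + 12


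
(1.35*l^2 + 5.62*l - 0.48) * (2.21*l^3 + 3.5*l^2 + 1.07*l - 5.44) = 2.9835*l^5 + 17.1452*l^4 + 20.0537*l^3 - 3.0106*l^2 - 31.0864*l + 2.6112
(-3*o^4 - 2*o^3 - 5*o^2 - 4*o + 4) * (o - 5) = -3*o^5 + 13*o^4 + 5*o^3 + 21*o^2 + 24*o - 20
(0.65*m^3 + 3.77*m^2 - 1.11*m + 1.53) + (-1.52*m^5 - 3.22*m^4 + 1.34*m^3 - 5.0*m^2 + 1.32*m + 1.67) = -1.52*m^5 - 3.22*m^4 + 1.99*m^3 - 1.23*m^2 + 0.21*m + 3.2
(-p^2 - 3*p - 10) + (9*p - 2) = -p^2 + 6*p - 12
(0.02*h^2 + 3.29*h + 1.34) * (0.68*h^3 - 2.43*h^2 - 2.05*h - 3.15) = 0.0136*h^5 + 2.1886*h^4 - 7.1245*h^3 - 10.0637*h^2 - 13.1105*h - 4.221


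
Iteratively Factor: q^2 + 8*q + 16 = (q + 4)*(q + 4)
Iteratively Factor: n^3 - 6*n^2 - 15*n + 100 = (n + 4)*(n^2 - 10*n + 25) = (n - 5)*(n + 4)*(n - 5)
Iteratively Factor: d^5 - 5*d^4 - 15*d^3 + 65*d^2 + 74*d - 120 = (d + 2)*(d^4 - 7*d^3 - d^2 + 67*d - 60) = (d - 1)*(d + 2)*(d^3 - 6*d^2 - 7*d + 60) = (d - 5)*(d - 1)*(d + 2)*(d^2 - d - 12) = (d - 5)*(d - 1)*(d + 2)*(d + 3)*(d - 4)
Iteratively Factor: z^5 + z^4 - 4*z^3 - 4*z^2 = (z)*(z^4 + z^3 - 4*z^2 - 4*z) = z*(z - 2)*(z^3 + 3*z^2 + 2*z) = z^2*(z - 2)*(z^2 + 3*z + 2) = z^2*(z - 2)*(z + 2)*(z + 1)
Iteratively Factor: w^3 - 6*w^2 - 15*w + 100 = (w + 4)*(w^2 - 10*w + 25) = (w - 5)*(w + 4)*(w - 5)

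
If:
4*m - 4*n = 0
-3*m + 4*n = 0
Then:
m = 0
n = 0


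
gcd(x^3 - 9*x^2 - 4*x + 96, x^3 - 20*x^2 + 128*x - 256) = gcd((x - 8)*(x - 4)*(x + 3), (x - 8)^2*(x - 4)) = x^2 - 12*x + 32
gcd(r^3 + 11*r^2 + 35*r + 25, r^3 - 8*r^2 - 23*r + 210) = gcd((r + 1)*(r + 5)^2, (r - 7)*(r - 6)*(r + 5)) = r + 5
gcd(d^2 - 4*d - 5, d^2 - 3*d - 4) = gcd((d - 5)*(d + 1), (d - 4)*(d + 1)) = d + 1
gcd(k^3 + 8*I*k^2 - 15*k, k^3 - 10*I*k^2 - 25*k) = k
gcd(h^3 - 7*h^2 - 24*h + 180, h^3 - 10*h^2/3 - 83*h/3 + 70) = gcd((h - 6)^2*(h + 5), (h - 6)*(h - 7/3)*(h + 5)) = h^2 - h - 30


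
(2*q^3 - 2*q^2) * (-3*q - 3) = -6*q^4 + 6*q^2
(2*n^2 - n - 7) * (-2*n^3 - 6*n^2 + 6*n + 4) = -4*n^5 - 10*n^4 + 32*n^3 + 44*n^2 - 46*n - 28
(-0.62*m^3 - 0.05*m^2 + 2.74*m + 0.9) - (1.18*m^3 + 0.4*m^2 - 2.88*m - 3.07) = -1.8*m^3 - 0.45*m^2 + 5.62*m + 3.97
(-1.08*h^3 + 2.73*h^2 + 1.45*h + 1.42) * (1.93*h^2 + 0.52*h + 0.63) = -2.0844*h^5 + 4.7073*h^4 + 3.5377*h^3 + 5.2145*h^2 + 1.6519*h + 0.8946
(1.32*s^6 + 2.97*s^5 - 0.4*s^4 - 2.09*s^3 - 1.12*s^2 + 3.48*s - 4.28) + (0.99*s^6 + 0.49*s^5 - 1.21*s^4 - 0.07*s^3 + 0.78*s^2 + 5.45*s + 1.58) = 2.31*s^6 + 3.46*s^5 - 1.61*s^4 - 2.16*s^3 - 0.34*s^2 + 8.93*s - 2.7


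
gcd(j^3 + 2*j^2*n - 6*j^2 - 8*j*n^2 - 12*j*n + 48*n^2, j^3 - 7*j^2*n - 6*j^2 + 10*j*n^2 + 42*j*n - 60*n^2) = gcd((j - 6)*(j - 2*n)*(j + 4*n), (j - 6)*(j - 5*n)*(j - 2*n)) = j^2 - 2*j*n - 6*j + 12*n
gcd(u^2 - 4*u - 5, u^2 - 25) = u - 5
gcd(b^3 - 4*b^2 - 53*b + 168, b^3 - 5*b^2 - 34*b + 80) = b - 8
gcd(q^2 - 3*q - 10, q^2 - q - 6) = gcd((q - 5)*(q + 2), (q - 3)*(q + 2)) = q + 2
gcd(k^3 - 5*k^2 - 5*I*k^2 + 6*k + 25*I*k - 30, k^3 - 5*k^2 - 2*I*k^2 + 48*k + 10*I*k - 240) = k - 5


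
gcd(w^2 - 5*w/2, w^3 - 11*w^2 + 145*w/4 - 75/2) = w - 5/2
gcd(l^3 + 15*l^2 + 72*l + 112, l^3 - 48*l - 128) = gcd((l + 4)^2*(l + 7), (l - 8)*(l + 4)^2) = l^2 + 8*l + 16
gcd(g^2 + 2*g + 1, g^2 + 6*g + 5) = g + 1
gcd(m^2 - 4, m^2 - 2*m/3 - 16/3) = m + 2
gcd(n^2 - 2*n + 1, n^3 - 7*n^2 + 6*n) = n - 1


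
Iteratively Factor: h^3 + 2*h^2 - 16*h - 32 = (h + 2)*(h^2 - 16) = (h - 4)*(h + 2)*(h + 4)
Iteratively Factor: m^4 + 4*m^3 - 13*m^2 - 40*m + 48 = (m - 3)*(m^3 + 7*m^2 + 8*m - 16) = (m - 3)*(m + 4)*(m^2 + 3*m - 4) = (m - 3)*(m - 1)*(m + 4)*(m + 4)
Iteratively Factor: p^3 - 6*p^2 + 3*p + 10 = (p - 2)*(p^2 - 4*p - 5) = (p - 5)*(p - 2)*(p + 1)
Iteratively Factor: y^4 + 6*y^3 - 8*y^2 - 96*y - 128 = (y + 2)*(y^3 + 4*y^2 - 16*y - 64) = (y - 4)*(y + 2)*(y^2 + 8*y + 16) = (y - 4)*(y + 2)*(y + 4)*(y + 4)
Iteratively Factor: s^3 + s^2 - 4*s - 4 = (s + 1)*(s^2 - 4) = (s - 2)*(s + 1)*(s + 2)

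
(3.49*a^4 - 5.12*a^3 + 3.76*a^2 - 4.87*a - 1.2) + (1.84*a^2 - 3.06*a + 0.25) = 3.49*a^4 - 5.12*a^3 + 5.6*a^2 - 7.93*a - 0.95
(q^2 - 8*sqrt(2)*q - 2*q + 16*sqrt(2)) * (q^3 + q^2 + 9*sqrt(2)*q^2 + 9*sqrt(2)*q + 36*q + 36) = q^5 - q^4 + sqrt(2)*q^4 - 110*q^3 - sqrt(2)*q^3 - 290*sqrt(2)*q^2 + 108*q^2 + 216*q + 288*sqrt(2)*q + 576*sqrt(2)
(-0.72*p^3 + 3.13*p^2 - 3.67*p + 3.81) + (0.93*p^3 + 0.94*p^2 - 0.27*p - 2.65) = 0.21*p^3 + 4.07*p^2 - 3.94*p + 1.16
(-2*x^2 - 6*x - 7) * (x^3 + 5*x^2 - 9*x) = -2*x^5 - 16*x^4 - 19*x^3 + 19*x^2 + 63*x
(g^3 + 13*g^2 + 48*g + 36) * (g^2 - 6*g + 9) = g^5 + 7*g^4 - 21*g^3 - 135*g^2 + 216*g + 324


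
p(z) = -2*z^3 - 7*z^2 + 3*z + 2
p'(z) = -6*z^2 - 14*z + 3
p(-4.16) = 12.36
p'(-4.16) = -42.59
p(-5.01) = 62.77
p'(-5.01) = -77.46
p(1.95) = -33.60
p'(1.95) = -47.12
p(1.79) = -26.53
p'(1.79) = -41.28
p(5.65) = -565.23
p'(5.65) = -267.64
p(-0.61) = -1.98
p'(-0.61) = 9.31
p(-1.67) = -13.22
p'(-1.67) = 9.65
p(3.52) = -161.40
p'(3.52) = -120.62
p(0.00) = 2.00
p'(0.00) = 3.00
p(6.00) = -664.00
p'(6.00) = -297.00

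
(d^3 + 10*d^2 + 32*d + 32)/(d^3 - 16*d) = (d^2 + 6*d + 8)/(d*(d - 4))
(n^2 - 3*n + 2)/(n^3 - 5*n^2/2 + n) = 2*(n - 1)/(n*(2*n - 1))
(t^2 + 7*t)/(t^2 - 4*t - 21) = t*(t + 7)/(t^2 - 4*t - 21)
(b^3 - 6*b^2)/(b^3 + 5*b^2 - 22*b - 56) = b^2*(b - 6)/(b^3 + 5*b^2 - 22*b - 56)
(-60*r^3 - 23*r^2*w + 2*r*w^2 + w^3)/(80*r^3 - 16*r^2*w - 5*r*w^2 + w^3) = (-3*r - w)/(4*r - w)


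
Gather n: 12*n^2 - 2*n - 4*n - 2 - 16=12*n^2 - 6*n - 18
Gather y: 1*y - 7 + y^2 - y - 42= y^2 - 49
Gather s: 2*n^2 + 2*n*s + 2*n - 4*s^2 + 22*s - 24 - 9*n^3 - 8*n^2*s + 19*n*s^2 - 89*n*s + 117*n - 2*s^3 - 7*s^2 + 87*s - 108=-9*n^3 + 2*n^2 + 119*n - 2*s^3 + s^2*(19*n - 11) + s*(-8*n^2 - 87*n + 109) - 132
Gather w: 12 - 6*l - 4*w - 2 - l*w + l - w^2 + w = -5*l - w^2 + w*(-l - 3) + 10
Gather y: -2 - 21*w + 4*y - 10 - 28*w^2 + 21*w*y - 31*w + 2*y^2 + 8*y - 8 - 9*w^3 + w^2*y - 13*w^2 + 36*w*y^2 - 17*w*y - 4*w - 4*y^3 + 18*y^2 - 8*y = -9*w^3 - 41*w^2 - 56*w - 4*y^3 + y^2*(36*w + 20) + y*(w^2 + 4*w + 4) - 20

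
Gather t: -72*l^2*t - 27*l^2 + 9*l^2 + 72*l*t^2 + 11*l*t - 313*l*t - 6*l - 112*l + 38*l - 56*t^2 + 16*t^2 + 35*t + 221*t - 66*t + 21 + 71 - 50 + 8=-18*l^2 - 80*l + t^2*(72*l - 40) + t*(-72*l^2 - 302*l + 190) + 50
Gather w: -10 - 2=-12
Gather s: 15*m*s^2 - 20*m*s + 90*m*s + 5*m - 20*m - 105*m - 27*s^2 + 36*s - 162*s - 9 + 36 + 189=-120*m + s^2*(15*m - 27) + s*(70*m - 126) + 216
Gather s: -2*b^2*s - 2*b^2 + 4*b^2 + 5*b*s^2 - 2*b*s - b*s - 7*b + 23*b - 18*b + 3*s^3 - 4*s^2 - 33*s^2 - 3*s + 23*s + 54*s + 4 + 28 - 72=2*b^2 - 2*b + 3*s^3 + s^2*(5*b - 37) + s*(-2*b^2 - 3*b + 74) - 40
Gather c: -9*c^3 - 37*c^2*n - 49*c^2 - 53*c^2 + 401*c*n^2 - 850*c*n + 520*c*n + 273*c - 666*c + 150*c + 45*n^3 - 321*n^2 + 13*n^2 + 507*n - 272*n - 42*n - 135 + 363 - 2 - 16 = -9*c^3 + c^2*(-37*n - 102) + c*(401*n^2 - 330*n - 243) + 45*n^3 - 308*n^2 + 193*n + 210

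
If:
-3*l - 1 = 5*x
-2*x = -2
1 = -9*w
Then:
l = -2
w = -1/9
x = 1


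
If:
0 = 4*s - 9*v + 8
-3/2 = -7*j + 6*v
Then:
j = 6*v/7 + 3/14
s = 9*v/4 - 2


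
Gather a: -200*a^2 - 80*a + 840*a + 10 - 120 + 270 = -200*a^2 + 760*a + 160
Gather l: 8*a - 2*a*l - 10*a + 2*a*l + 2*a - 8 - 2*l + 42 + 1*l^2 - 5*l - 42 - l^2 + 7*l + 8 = 0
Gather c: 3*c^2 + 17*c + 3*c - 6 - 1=3*c^2 + 20*c - 7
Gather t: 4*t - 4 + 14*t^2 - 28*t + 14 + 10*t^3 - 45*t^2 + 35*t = 10*t^3 - 31*t^2 + 11*t + 10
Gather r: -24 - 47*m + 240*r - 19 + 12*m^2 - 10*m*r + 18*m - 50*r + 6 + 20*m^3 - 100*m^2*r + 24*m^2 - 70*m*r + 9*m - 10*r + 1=20*m^3 + 36*m^2 - 20*m + r*(-100*m^2 - 80*m + 180) - 36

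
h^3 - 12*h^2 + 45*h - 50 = (h - 5)^2*(h - 2)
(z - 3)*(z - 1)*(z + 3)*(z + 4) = z^4 + 3*z^3 - 13*z^2 - 27*z + 36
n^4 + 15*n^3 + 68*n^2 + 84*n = n*(n + 2)*(n + 6)*(n + 7)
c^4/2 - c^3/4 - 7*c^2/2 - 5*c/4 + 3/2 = (c/2 + 1)*(c - 3)*(c - 1/2)*(c + 1)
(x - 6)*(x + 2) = x^2 - 4*x - 12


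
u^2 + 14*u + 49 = (u + 7)^2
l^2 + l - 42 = (l - 6)*(l + 7)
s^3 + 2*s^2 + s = s*(s + 1)^2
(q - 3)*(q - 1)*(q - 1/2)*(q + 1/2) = q^4 - 4*q^3 + 11*q^2/4 + q - 3/4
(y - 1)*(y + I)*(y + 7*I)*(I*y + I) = I*y^4 - 8*y^3 - 8*I*y^2 + 8*y + 7*I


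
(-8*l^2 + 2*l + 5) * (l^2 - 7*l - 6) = -8*l^4 + 58*l^3 + 39*l^2 - 47*l - 30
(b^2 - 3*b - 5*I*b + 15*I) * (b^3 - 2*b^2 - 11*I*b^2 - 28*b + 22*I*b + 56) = b^5 - 5*b^4 - 16*I*b^4 - 77*b^3 + 80*I*b^3 + 415*b^2 + 44*I*b^2 - 498*b - 700*I*b + 840*I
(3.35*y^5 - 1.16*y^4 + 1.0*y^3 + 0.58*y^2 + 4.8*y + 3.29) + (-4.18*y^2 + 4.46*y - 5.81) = 3.35*y^5 - 1.16*y^4 + 1.0*y^3 - 3.6*y^2 + 9.26*y - 2.52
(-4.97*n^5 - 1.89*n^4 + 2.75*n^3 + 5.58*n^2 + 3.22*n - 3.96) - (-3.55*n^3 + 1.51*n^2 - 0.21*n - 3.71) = -4.97*n^5 - 1.89*n^4 + 6.3*n^3 + 4.07*n^2 + 3.43*n - 0.25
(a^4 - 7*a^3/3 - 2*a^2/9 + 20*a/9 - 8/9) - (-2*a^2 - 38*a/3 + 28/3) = a^4 - 7*a^3/3 + 16*a^2/9 + 134*a/9 - 92/9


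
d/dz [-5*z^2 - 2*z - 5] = -10*z - 2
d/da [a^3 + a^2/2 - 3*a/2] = 3*a^2 + a - 3/2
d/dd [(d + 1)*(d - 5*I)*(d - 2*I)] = 3*d^2 + d*(2 - 14*I) - 10 - 7*I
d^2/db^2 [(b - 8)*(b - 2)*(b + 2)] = 6*b - 16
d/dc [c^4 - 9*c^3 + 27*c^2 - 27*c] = 4*c^3 - 27*c^2 + 54*c - 27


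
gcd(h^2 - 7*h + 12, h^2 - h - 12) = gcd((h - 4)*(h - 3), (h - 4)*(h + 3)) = h - 4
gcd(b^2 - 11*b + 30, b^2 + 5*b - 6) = 1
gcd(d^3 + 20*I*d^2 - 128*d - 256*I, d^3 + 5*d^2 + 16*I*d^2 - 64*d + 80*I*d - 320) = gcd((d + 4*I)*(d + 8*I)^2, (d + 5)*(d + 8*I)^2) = d^2 + 16*I*d - 64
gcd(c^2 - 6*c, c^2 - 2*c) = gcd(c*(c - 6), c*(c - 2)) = c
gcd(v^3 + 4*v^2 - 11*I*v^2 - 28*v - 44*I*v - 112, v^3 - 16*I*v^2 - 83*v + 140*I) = v^2 - 11*I*v - 28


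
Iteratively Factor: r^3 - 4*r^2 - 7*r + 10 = (r - 1)*(r^2 - 3*r - 10) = (r - 5)*(r - 1)*(r + 2)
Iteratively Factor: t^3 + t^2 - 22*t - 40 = (t + 2)*(t^2 - t - 20) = (t + 2)*(t + 4)*(t - 5)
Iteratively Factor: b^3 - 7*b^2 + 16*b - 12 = (b - 2)*(b^2 - 5*b + 6) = (b - 2)^2*(b - 3)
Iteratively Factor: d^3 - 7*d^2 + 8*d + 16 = (d - 4)*(d^2 - 3*d - 4) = (d - 4)*(d + 1)*(d - 4)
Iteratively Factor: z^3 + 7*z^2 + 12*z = (z + 4)*(z^2 + 3*z) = (z + 3)*(z + 4)*(z)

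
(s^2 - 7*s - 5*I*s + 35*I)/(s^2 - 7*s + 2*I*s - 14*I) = (s - 5*I)/(s + 2*I)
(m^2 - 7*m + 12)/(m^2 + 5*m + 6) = (m^2 - 7*m + 12)/(m^2 + 5*m + 6)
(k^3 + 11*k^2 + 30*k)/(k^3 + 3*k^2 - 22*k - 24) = k*(k + 5)/(k^2 - 3*k - 4)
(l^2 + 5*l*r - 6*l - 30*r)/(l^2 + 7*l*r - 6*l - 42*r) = (l + 5*r)/(l + 7*r)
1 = 1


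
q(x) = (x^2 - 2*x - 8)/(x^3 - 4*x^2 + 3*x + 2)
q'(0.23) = 1.17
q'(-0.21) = 23.81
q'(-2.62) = 0.07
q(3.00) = -2.50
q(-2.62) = -0.08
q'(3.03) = 8.30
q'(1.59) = -38.54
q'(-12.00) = 0.00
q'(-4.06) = 0.00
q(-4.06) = -0.12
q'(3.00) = 9.50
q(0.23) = -3.38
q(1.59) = -12.77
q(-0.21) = -6.36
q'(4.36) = 0.19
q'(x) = (2*x - 2)/(x^3 - 4*x^2 + 3*x + 2) + (-3*x^2 + 8*x - 3)*(x^2 - 2*x - 8)/(x^3 - 4*x^2 + 3*x + 2)^2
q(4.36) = 0.10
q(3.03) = -2.23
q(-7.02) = -0.10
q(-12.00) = -0.07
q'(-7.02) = -0.01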